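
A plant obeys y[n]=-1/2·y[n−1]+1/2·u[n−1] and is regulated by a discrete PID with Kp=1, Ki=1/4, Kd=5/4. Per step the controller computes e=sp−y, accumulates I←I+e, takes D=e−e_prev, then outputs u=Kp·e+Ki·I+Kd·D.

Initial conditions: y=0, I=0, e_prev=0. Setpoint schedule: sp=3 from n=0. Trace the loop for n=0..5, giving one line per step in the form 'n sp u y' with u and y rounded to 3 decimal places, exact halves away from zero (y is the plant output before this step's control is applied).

0 3 7.500 0.000
1 3 -4.875 3.750
2 3 19.781 -4.313
3 3 -29.367 12.047
4 3 70.705 -20.707
5 3 -130.343 45.706

(exact arithmetic carried between steps; '≈' marks a value shown rounded to 6 d.p. or computed from one; I and e_prev carry over from the previous line; the table rounds u and y to 3 d.p., halves away from zero)
n=0: y=0, sp=3, e=sp−y=3; I=3, D=e−e_prev=3; u=1·3+1/4·3+5/4·3=7.5; next y=-1/2·0+1/2·7.5=3.75
n=1: y=3.75, sp=3, e=sp−y=-0.75; I=2.25, D=e−e_prev=-3.75; u=1·(-0.75)+1/4·2.25+5/4·(-3.75)=-4.875; next y=-1/2·3.75+1/2·(-4.875)=-4.3125
n=2: y=-4.3125, sp=3, e=sp−y=7.3125; I=9.5625, D=e−e_prev=8.0625; u=1·7.3125+1/4·9.5625+5/4·8.0625=19.78125; next y=-1/2·(-4.3125)+1/2·19.78125=12.046875
n=3: y=12.046875, sp=3, e=sp−y=-9.046875; I=0.515625, D=e−e_prev=-16.359375; u=1·(-9.046875)+1/4·0.515625+5/4·(-16.359375)≈-29.367188; next y=-1/2·12.046875+1/2·(-29.367188)≈-20.707031
n=4: y≈-20.707031, sp=3, e=sp−y≈23.707031; I≈24.222656, D=e−e_prev≈32.753906; u=1·23.707031+1/4·24.222656+5/4·32.753906≈70.705078; next y=-1/2·(-20.707031)+1/2·70.705078≈45.706055
n=5: y≈45.706055, sp=3, e=sp−y≈-42.706055; I≈-18.483398, D=e−e_prev≈-66.413086; u=1·(-42.706055)+1/4·(-18.483398)+5/4·(-66.413086)≈-130.343262; next y=-1/2·45.706055+1/2·(-130.343262)≈-88.024658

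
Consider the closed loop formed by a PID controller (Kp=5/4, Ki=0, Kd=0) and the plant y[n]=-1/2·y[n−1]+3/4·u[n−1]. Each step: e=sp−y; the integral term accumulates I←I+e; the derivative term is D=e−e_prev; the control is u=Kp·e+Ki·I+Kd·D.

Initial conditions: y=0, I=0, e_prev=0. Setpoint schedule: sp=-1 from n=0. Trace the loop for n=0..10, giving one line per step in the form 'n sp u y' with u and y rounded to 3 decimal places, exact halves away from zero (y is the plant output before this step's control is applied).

(exact arithmetic carried between steps; '≈' marks a value shown rounded to 6 d.p. or computed from one; I and e_prev carry over from the previous line; the table rounds u and y to 3 d.p., halves away from zero)
n=0: y=0, sp=-1, e=sp−y=-1; I=-1, D=e−e_prev=-1; u=5/4·(-1)+0·(-1)+0·(-1)=-1.25; next y=-1/2·0+3/4·(-1.25)=-0.9375
n=1: y=-0.9375, sp=-1, e=sp−y=-0.0625; I=-1.0625, D=e−e_prev=0.9375; u=5/4·(-0.0625)+0·(-1.0625)+0·0.9375=-0.078125; next y=-1/2·(-0.9375)+3/4·(-0.078125)≈0.410156
n=2: y≈0.410156, sp=-1, e=sp−y≈-1.410156; I≈-2.472656, D=e−e_prev≈-1.347656; u=5/4·(-1.410156)+0·(-2.472656)+0·(-1.347656)≈-1.762695; next y=-1/2·0.410156+3/4·(-1.762695)≈-1.527100
n=3: y≈-1.527100, sp=-1, e=sp−y≈0.527100; I≈-1.945557, D=e−e_prev≈1.937256; u=5/4·0.527100+0·(-1.945557)+0·1.937256≈0.658875; next y=-1/2·(-1.527100)+3/4·0.658875≈1.257706
n=4: y≈1.257706, sp=-1, e=sp−y≈-2.257706; I≈-4.203262, D=e−e_prev≈-2.784805; u=5/4·(-2.257706)+0·(-4.203262)+0·(-2.784805)≈-2.822132; next y=-1/2·1.257706+3/4·(-2.822132)≈-2.745452
n=5: y≈-2.745452, sp=-1, e=sp−y≈1.745452; I≈-2.457810, D=e−e_prev≈4.003158; u=5/4·1.745452+0·(-2.457810)+0·4.003158≈2.181815; next y=-1/2·(-2.745452)+3/4·2.181815≈3.009087
n=6: y≈3.009087, sp=-1, e=sp−y≈-4.009087; I≈-6.466898, D=e−e_prev≈-5.754539; u=5/4·(-4.009087)+0·(-6.466898)+0·(-5.754539)≈-5.011359; next y=-1/2·3.009087+3/4·(-5.011359)≈-5.263063
n=7: y≈-5.263063, sp=-1, e=sp−y≈4.263063; I≈-2.203835, D=e−e_prev≈8.272150; u=5/4·4.263063+0·(-2.203835)+0·8.272150≈5.328828; next y=-1/2·(-5.263063)+3/4·5.328828≈6.628153
n=8: y≈6.628153, sp=-1, e=sp−y≈-7.628153; I≈-9.831988, D=e−e_prev≈-11.891216; u=5/4·(-7.628153)+0·(-9.831988)+0·(-11.891216)≈-9.535191; next y=-1/2·6.628153+3/4·(-9.535191)≈-10.465470
n=9: y≈-10.465470, sp=-1, e=sp−y≈9.465470; I≈-0.366518, D=e−e_prev≈17.093622; u=5/4·9.465470+0·(-0.366518)+0·17.093622≈11.831837; next y=-1/2·(-10.465470)+3/4·11.831837≈14.106612
n=10: y≈14.106612, sp=-1, e=sp−y≈-15.106612; I≈-15.473130, D=e−e_prev≈-24.572082; u=5/4·(-15.106612)+0·(-15.473130)+0·(-24.572082)≈-18.883266; next y=-1/2·14.106612+3/4·(-18.883266)≈-21.215755

0 -1 -1.250 0.000
1 -1 -0.078 -0.938
2 -1 -1.763 0.410
3 -1 0.659 -1.527
4 -1 -2.822 1.258
5 -1 2.182 -2.745
6 -1 -5.011 3.009
7 -1 5.329 -5.263
8 -1 -9.535 6.628
9 -1 11.832 -10.465
10 -1 -18.883 14.107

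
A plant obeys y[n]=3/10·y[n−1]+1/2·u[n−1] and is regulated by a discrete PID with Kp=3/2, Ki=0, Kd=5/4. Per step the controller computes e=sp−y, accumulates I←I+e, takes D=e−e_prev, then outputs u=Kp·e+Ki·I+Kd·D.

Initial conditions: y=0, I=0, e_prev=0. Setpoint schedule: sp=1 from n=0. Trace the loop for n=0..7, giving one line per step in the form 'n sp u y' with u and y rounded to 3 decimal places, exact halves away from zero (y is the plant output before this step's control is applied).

(exact arithmetic carried between steps; '≈' marks a value shown rounded to 6 d.p. or computed from one; I and e_prev carry over from the previous line; the table rounds u and y to 3 d.p., halves away from zero)
n=0: y=0, sp=1, e=sp−y=1; I=1, D=e−e_prev=1; u=3/2·1+0·1+5/4·1=2.75; next y=3/10·0+1/2·2.75=1.375
n=1: y=1.375, sp=1, e=sp−y=-0.375; I=0.625, D=e−e_prev=-1.375; u=3/2·(-0.375)+0·0.625+5/4·(-1.375)=-2.28125; next y=3/10·1.375+1/2·(-2.28125)=-0.728125
n=2: y=-0.728125, sp=1, e=sp−y=1.728125; I=2.353125, D=e−e_prev=2.103125; u=3/2·1.728125+0·2.353125+5/4·2.103125≈5.221094; next y=3/10·(-0.728125)+1/2·5.221094≈2.392109
n=3: y≈2.392109, sp=1, e=sp−y≈-1.392109; I≈0.961016, D=e−e_prev≈-3.120234; u=3/2·(-1.392109)+0·0.961016+5/4·(-3.120234)≈-5.988457; next y=3/10·2.392109+1/2·(-5.988457)≈-2.276596
n=4: y≈-2.276596, sp=1, e=sp−y≈3.276596; I≈4.237611, D=e−e_prev≈4.668705; u=3/2·3.276596+0·4.237611+5/4·4.668705≈10.750775; next y=3/10·(-2.276596)+1/2·10.750775≈4.692409
n=5: y≈4.692409, sp=1, e=sp−y≈-3.692409; I≈0.545203, D=e−e_prev≈-6.969004; u=3/2·(-3.692409)+0·0.545203+5/4·(-6.969004)≈-14.249869; next y=3/10·4.692409+1/2·(-14.249869)≈-5.717212
n=6: y≈-5.717212, sp=1, e=sp−y≈6.717212; I≈7.262414, D=e−e_prev≈10.409620; u=3/2·6.717212+0·7.262414+5/4·10.409620≈23.087843; next y=3/10·(-5.717212)+1/2·23.087843≈9.828758
n=7: y≈9.828758, sp=1, e=sp−y≈-8.828758; I≈-1.566344, D=e−e_prev≈-15.545970; u=3/2·(-8.828758)+0·(-1.566344)+5/4·(-15.545970)≈-32.675599; next y=3/10·9.828758+1/2·(-32.675599)≈-13.389172

0 1 2.750 0.000
1 1 -2.281 1.375
2 1 5.221 -0.728
3 1 -5.988 2.392
4 1 10.751 -2.277
5 1 -14.250 4.692
6 1 23.088 -5.717
7 1 -32.676 9.829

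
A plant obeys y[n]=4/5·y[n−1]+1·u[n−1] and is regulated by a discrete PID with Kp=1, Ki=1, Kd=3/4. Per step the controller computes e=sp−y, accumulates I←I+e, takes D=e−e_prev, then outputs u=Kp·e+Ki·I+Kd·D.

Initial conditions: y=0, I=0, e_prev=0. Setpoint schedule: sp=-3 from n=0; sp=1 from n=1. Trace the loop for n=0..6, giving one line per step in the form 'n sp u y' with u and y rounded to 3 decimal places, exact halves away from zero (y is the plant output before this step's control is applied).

(exact arithmetic carried between steps; '≈' marks a value shown rounded to 6 d.p. or computed from one; I and e_prev carry over from the previous line; the table rounds u and y to 3 d.p., halves away from zero)
n=0: y=0, sp=-3, e=sp−y=-3; I=-3, D=e−e_prev=-3; u=1·(-3)+1·(-3)+3/4·(-3)=-8.25; next y=4/5·0+1·(-8.25)=-8.25
n=1: y=-8.25, sp=1, e=sp−y=9.25; I=6.25, D=e−e_prev=12.25; u=1·9.25+1·6.25+3/4·12.25=24.6875; next y=4/5·(-8.25)+1·24.6875=18.0875
n=2: y=18.0875, sp=1, e=sp−y=-17.0875; I=-10.8375, D=e−e_prev=-26.3375; u=1·(-17.0875)+1·(-10.8375)+3/4·(-26.3375)=-47.678125; next y=4/5·18.0875+1·(-47.678125)=-33.208125
n=3: y=-33.208125, sp=1, e=sp−y=34.208125; I=23.370625, D=e−e_prev=51.295625; u=1·34.208125+1·23.370625+3/4·51.295625≈96.050469; next y=4/5·(-33.208125)+1·96.050469≈69.483969
n=4: y≈69.483969, sp=1, e=sp−y≈-68.483969; I≈-45.113344, D=e−e_prev≈-102.692094; u=1·(-68.483969)+1·(-45.113344)+3/4·(-102.692094)≈-190.616383; next y=4/5·69.483969+1·(-190.616383)≈-135.029208
n=5: y≈-135.029208, sp=1, e=sp−y≈136.029208; I≈90.915864, D=e−e_prev≈204.513177; u=1·136.029208+1·90.915864+3/4·204.513177≈380.329954; next y=4/5·(-135.029208)+1·380.329954≈272.306588
n=6: y≈272.306588, sp=1, e=sp−y≈-271.306588; I≈-180.390724, D=e−e_prev≈-407.335796; u=1·(-271.306588)+1·(-180.390724)+3/4·(-407.335796)≈-757.199159; next y=4/5·272.306588+1·(-757.199159)≈-539.353888

0 -3 -8.250 0.000
1 1 24.688 -8.250
2 1 -47.678 18.088
3 1 96.050 -33.208
4 1 -190.616 69.484
5 1 380.330 -135.029
6 1 -757.199 272.307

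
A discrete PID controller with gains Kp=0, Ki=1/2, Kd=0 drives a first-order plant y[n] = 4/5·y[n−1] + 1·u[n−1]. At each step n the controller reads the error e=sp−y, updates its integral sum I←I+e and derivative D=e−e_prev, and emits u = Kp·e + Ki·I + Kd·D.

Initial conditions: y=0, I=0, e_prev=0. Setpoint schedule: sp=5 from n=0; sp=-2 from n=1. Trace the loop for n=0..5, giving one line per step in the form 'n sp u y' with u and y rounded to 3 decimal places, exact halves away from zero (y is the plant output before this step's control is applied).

0 5 2.500 0.000
1 -2 0.250 2.500
2 -2 -1.875 2.250
3 -2 -2.838 -0.075
4 -2 -2.389 -2.898
5 -2 -1.035 -4.707

(exact arithmetic carried between steps; '≈' marks a value shown rounded to 6 d.p. or computed from one; I and e_prev carry over from the previous line; the table rounds u and y to 3 d.p., halves away from zero)
n=0: y=0, sp=5, e=sp−y=5; I=5, D=e−e_prev=5; u=0·5+1/2·5+0·5=2.5; next y=4/5·0+1·2.5=2.5
n=1: y=2.5, sp=-2, e=sp−y=-4.5; I=0.5, D=e−e_prev=-9.5; u=0·(-4.5)+1/2·0.5+0·(-9.5)=0.25; next y=4/5·2.5+1·0.25=2.25
n=2: y=2.25, sp=-2, e=sp−y=-4.25; I=-3.75, D=e−e_prev=0.25; u=0·(-4.25)+1/2·(-3.75)+0·0.25=-1.875; next y=4/5·2.25+1·(-1.875)=-0.075
n=3: y=-0.075, sp=-2, e=sp−y=-1.925; I=-5.675, D=e−e_prev=2.325; u=0·(-1.925)+1/2·(-5.675)+0·2.325=-2.8375; next y=4/5·(-0.075)+1·(-2.8375)=-2.8975
n=4: y=-2.8975, sp=-2, e=sp−y=0.8975; I=-4.7775, D=e−e_prev=2.8225; u=0·0.8975+1/2·(-4.7775)+0·2.8225=-2.38875; next y=4/5·(-2.8975)+1·(-2.38875)=-4.70675
n=5: y=-4.70675, sp=-2, e=sp−y=2.70675; I=-2.07075, D=e−e_prev=1.80925; u=0·2.70675+1/2·(-2.07075)+0·1.80925=-1.035375; next y=4/5·(-4.70675)+1·(-1.035375)=-4.800775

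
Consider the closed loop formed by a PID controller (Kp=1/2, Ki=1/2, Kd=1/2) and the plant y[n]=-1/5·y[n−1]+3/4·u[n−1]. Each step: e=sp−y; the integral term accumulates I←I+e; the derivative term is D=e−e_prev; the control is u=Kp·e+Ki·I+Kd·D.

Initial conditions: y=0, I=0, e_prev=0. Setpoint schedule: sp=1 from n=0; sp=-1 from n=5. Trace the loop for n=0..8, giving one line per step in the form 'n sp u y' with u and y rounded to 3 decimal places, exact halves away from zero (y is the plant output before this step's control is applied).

0 1 1.500 0.000
1 1 -0.188 1.125
2 1 2.548 -0.366
3 1 -1.039 1.984
4 1 4.385 -1.176
5 -1 -6.158 3.524
6 -1 8.201 -5.323
7 -1 -12.868 7.215
8 -1 16.757 -11.094

(exact arithmetic carried between steps; '≈' marks a value shown rounded to 6 d.p. or computed from one; I and e_prev carry over from the previous line; the table rounds u and y to 3 d.p., halves away from zero)
n=0: y=0, sp=1, e=sp−y=1; I=1, D=e−e_prev=1; u=1/2·1+1/2·1+1/2·1=1.5; next y=-1/5·0+3/4·1.5=1.125
n=1: y=1.125, sp=1, e=sp−y=-0.125; I=0.875, D=e−e_prev=-1.125; u=1/2·(-0.125)+1/2·0.875+1/2·(-1.125)=-0.1875; next y=-1/5·1.125+3/4·(-0.1875)=-0.365625
n=2: y=-0.365625, sp=1, e=sp−y=1.365625; I=2.240625, D=e−e_prev=1.490625; u=1/2·1.365625+1/2·2.240625+1/2·1.490625≈2.548438; next y=-1/5·(-0.365625)+3/4·2.548438≈1.984453
n=3: y≈1.984453, sp=1, e=sp−y≈-0.984453; I≈1.256172, D=e−e_prev≈-2.350078; u=1/2·(-0.984453)+1/2·1.256172+1/2·(-2.350078)≈-1.039180; next y=-1/5·1.984453+3/4·(-1.039180)≈-1.176275
n=4: y≈-1.176275, sp=1, e=sp−y≈2.176275; I≈3.432447, D=e−e_prev≈3.160729; u=1/2·2.176275+1/2·3.432447+1/2·3.160729≈4.384726; next y=-1/5·(-1.176275)+3/4·4.384726≈3.523799
n=5: y≈3.523799, sp=-1, e=sp−y≈-4.523799; I≈-1.091352, D=e−e_prev≈-6.700075; u=1/2·(-4.523799)+1/2·(-1.091352)+1/2·(-6.700075)≈-6.157613; next y=-1/5·3.523799+3/4·(-6.157613)≈-5.322970
n=6: y≈-5.322970, sp=-1, e=sp−y≈4.322970; I≈3.231618, D=e−e_prev≈8.846769; u=1/2·4.322970+1/2·3.231618+1/2·8.846769≈8.200678; next y=-1/5·(-5.322970)+3/4·8.200678≈7.215102
n=7: y≈7.215102, sp=-1, e=sp−y≈-8.215102; I≈-4.983485, D=e−e_prev≈-12.538072; u=1/2·(-8.215102)+1/2·(-4.983485)+1/2·(-12.538072)≈-12.868330; next y=-1/5·7.215102+3/4·(-12.868330)≈-11.094268
n=8: y≈-11.094268, sp=-1, e=sp−y≈10.094268; I≈5.110783, D=e−e_prev≈18.309370; u=1/2·10.094268+1/2·5.110783+1/2·18.309370≈16.757210; next y=-1/5·(-11.094268)+3/4·16.757210≈14.786761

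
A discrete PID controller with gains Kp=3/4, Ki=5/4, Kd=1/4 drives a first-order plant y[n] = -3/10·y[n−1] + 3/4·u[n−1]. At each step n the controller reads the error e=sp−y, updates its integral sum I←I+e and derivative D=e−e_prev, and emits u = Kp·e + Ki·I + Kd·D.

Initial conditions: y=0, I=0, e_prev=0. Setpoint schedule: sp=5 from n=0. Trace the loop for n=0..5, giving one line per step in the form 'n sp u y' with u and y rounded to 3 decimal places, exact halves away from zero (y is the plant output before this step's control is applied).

0 5 11.250 0.000
1 5 -2.734 8.438
2 5 24.372 -4.582
3 5 -21.436 19.654
4 5 59.966 -21.973
5 5 -82.187 51.566

(exact arithmetic carried between steps; '≈' marks a value shown rounded to 6 d.p. or computed from one; I and e_prev carry over from the previous line; the table rounds u and y to 3 d.p., halves away from zero)
n=0: y=0, sp=5, e=sp−y=5; I=5, D=e−e_prev=5; u=3/4·5+5/4·5+1/4·5=11.25; next y=-3/10·0+3/4·11.25=8.4375
n=1: y=8.4375, sp=5, e=sp−y=-3.4375; I=1.5625, D=e−e_prev=-8.4375; u=3/4·(-3.4375)+5/4·1.5625+1/4·(-8.4375)=-2.734375; next y=-3/10·8.4375+3/4·(-2.734375)≈-4.582031
n=2: y≈-4.582031, sp=5, e=sp−y≈9.582031; I≈11.144531, D=e−e_prev≈13.019531; u=3/4·9.582031+5/4·11.144531+1/4·13.019531≈24.372070; next y=-3/10·(-4.582031)+3/4·24.372070≈19.653662
n=3: y≈19.653662, sp=5, e=sp−y≈-14.653662; I≈-3.509131, D=e−e_prev≈-24.235693; u=3/4·(-14.653662)+5/4·(-3.509131)+1/4·(-24.235693)≈-21.435583; next y=-3/10·19.653662+3/4·(-21.435583)≈-21.972786
n=4: y≈-21.972786, sp=5, e=sp−y≈26.972786; I≈23.463655, D=e−e_prev≈41.626448; u=3/4·26.972786+5/4·23.463655+1/4·41.626448≈59.965771; next y=-3/10·(-21.972786)+3/4·59.965771≈51.566164
n=5: y≈51.566164, sp=5, e=sp−y≈-46.566164; I≈-23.102509, D=e−e_prev≈-73.538950; u=3/4·(-46.566164)+5/4·(-23.102509)+1/4·(-73.538950)≈-82.187497; next y=-3/10·51.566164+3/4·(-82.187497)≈-77.110472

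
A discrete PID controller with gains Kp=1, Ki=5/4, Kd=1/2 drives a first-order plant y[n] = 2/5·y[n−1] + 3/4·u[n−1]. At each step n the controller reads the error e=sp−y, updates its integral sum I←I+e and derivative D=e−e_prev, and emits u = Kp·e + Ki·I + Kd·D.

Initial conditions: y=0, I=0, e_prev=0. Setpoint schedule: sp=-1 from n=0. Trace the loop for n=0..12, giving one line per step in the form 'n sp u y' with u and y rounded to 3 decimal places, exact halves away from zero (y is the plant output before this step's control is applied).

(exact arithmetic carried between steps; '≈' marks a value shown rounded to 6 d.p. or computed from one; I and e_prev carry over from the previous line; the table rounds u and y to 3 d.p., halves away from zero)
n=0: y=0, sp=-1, e=sp−y=-1; I=-1, D=e−e_prev=-1; u=1·(-1)+5/4·(-1)+1/2·(-1)=-2.75; next y=2/5·0+3/4·(-2.75)=-2.0625
n=1: y=-2.0625, sp=-1, e=sp−y=1.0625; I=0.0625, D=e−e_prev=2.0625; u=1·1.0625+5/4·0.0625+1/2·2.0625=2.171875; next y=2/5·(-2.0625)+3/4·2.171875≈0.803906
n=2: y≈0.803906, sp=-1, e=sp−y≈-1.803906; I≈-1.741406, D=e−e_prev≈-2.866406; u=1·(-1.803906)+5/4·(-1.741406)+1/2·(-2.866406)≈-5.413867; next y=2/5·0.803906+3/4·(-5.413867)≈-3.738838
n=3: y≈-3.738838, sp=-1, e=sp−y≈2.738838; I≈0.997432, D=e−e_prev≈4.542744; u=1·2.738838+5/4·0.997432+1/2·4.542744≈6.257000; next y=2/5·(-3.738838)+3/4·6.257000≈3.197214
n=4: y≈3.197214, sp=-1, e=sp−y≈-4.197214; I≈-3.199783, D=e−e_prev≈-6.936052; u=1·(-4.197214)+5/4·(-3.199783)+1/2·(-6.936052)≈-11.664969; next y=2/5·3.197214+3/4·(-11.664969)≈-7.469841
n=5: y≈-7.469841, sp=-1, e=sp−y≈6.469841; I≈3.270058, D=e−e_prev≈10.667056; u=1·6.469841+5/4·3.270058+1/2·10.667056≈15.890942; next y=2/5·(-7.469841)+3/4·15.890942≈8.930270
n=6: y≈8.930270, sp=-1, e=sp−y≈-9.930270; I≈-6.660212, D=e−e_prev≈-16.400111; u=1·(-9.930270)+5/4·(-6.660212)+1/2·(-16.400111)≈-26.455590; next y=2/5·8.930270+3/4·(-26.455590)≈-16.269584
n=7: y≈-16.269584, sp=-1, e=sp−y≈15.269584; I≈8.609373, D=e−e_prev≈25.199854; u=1·15.269584+5/4·8.609373+1/2·25.199854≈38.631228; next y=2/5·(-16.269584)+3/4·38.631228≈22.465587
n=8: y≈22.465587, sp=-1, e=sp−y≈-23.465587; I≈-14.856214, D=e−e_prev≈-38.735171; u=1·(-23.465587)+5/4·(-14.856214)+1/2·(-38.735171)≈-61.403440; next y=2/5·22.465587+3/4·(-61.403440)≈-37.066345
n=9: y≈-37.066345, sp=-1, e=sp−y≈36.066345; I≈21.210131, D=e−e_prev≈59.531932; u=1·36.066345+5/4·21.210131+1/2·59.531932≈92.344976; next y=2/5·(-37.066345)+3/4·92.344976≈54.432194
n=10: y≈54.432194, sp=-1, e=sp−y≈-55.432194; I≈-34.222062, D=e−e_prev≈-91.498539; u=1·(-55.432194)+5/4·(-34.222062)+1/2·(-91.498539)≈-143.959041; next y=2/5·54.432194+3/4·(-143.959041)≈-86.196403
n=11: y≈-86.196403, sp=-1, e=sp−y≈85.196403; I≈50.974341, D=e−e_prev≈140.628597; u=1·85.196403+5/4·50.974341+1/2·140.628597≈219.228628; next y=2/5·(-86.196403)+3/4·219.228628≈129.942910
n=12: y≈129.942910, sp=-1, e=sp−y≈-130.942910; I≈-79.968569, D=e−e_prev≈-216.139313; u=1·(-130.942910)+5/4·(-79.968569)+1/2·(-216.139313)≈-338.973278; next y=2/5·129.942910+3/4·(-338.973278)≈-202.252794

0 -1 -2.750 0.000
1 -1 2.172 -2.063
2 -1 -5.414 0.804
3 -1 6.257 -3.739
4 -1 -11.665 3.197
5 -1 15.891 -7.470
6 -1 -26.456 8.930
7 -1 38.631 -16.270
8 -1 -61.403 22.466
9 -1 92.345 -37.066
10 -1 -143.959 54.432
11 -1 219.229 -86.196
12 -1 -338.973 129.943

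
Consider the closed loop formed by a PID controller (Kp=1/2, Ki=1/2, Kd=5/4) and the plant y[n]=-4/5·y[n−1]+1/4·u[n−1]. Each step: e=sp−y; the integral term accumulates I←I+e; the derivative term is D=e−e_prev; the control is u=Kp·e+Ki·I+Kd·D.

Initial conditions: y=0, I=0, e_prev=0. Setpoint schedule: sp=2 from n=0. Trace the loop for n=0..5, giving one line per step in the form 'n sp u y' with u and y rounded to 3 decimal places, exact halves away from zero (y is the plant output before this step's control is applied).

(exact arithmetic carried between steps; '≈' marks a value shown rounded to 6 d.p. or computed from one; I and e_prev carry over from the previous line; the table rounds u and y to 3 d.p., halves away from zero)
n=0: y=0, sp=2, e=sp−y=2; I=2, D=e−e_prev=2; u=1/2·2+1/2·2+5/4·2=4.5; next y=-4/5·0+1/4·4.5=1.125
n=1: y=1.125, sp=2, e=sp−y=0.875; I=2.875, D=e−e_prev=-1.125; u=1/2·0.875+1/2·2.875+5/4·(-1.125)=0.46875; next y=-4/5·1.125+1/4·0.46875≈-0.782813
n=2: y≈-0.782813, sp=2, e=sp−y≈2.782813; I≈5.657813, D=e−e_prev≈1.907813; u=1/2·2.782813+1/2·5.657813+5/4·1.907813≈6.605078; next y=-4/5·(-0.782813)+1/4·6.605078≈2.277520
n=3: y≈2.277520, sp=2, e=sp−y≈-0.277520; I≈5.380293, D=e−e_prev≈-3.060332; u=1/2·(-0.277520)+1/2·5.380293+5/4·(-3.060332)≈-1.274028; next y=-4/5·2.277520+1/4·(-1.274028)≈-2.140523
n=4: y≈-2.140523, sp=2, e=sp−y≈4.140523; I≈9.520816, D=e−e_prev≈4.418042; u=1/2·4.140523+1/2·9.520816+5/4·4.418042≈12.353222; next y=-4/5·(-2.140523)+1/4·12.353222≈4.800724
n=5: y≈4.800724, sp=2, e=sp−y≈-2.800724; I≈6.720092, D=e−e_prev≈-6.941246; u=1/2·(-2.800724)+1/2·6.720092+5/4·(-6.941246)≈-6.716874; next y=-4/5·4.800724+1/4·(-6.716874)≈-5.519797

0 2 4.500 0.000
1 2 0.469 1.125
2 2 6.605 -0.783
3 2 -1.274 2.278
4 2 12.353 -2.141
5 2 -6.717 4.801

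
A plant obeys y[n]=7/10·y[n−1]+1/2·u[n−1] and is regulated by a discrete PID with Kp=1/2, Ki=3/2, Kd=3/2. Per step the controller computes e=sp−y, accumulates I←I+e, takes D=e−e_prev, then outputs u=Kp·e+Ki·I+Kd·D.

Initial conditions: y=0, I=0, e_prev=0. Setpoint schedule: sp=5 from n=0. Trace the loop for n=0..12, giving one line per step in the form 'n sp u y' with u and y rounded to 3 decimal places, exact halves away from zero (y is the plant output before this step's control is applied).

0 5 17.500 0.000
1 5 -13.125 8.750
2 5 26.531 -0.438
3 5 -25.983 12.959
4 5 41.251 -3.920
5 5 -46.993 17.881
6 5 67.400 -10.979
7 5 -81.401 26.014
8 5 112.335 -22.490
9 5 -139.387 40.424
10 5 188.221 -41.397
11 5 -237.769 65.133
12 5 316.311 -73.291

(exact arithmetic carried between steps; '≈' marks a value shown rounded to 6 d.p. or computed from one; I and e_prev carry over from the previous line; the table rounds u and y to 3 d.p., halves away from zero)
n=0: y=0, sp=5, e=sp−y=5; I=5, D=e−e_prev=5; u=1/2·5+3/2·5+3/2·5=17.5; next y=7/10·0+1/2·17.5=8.75
n=1: y=8.75, sp=5, e=sp−y=-3.75; I=1.25, D=e−e_prev=-8.75; u=1/2·(-3.75)+3/2·1.25+3/2·(-8.75)=-13.125; next y=7/10·8.75+1/2·(-13.125)=-0.4375
n=2: y=-0.4375, sp=5, e=sp−y=5.4375; I=6.6875, D=e−e_prev=9.1875; u=1/2·5.4375+3/2·6.6875+3/2·9.1875=26.53125; next y=7/10·(-0.4375)+1/2·26.53125=12.959375
n=3: y=12.959375, sp=5, e=sp−y=-7.959375; I=-1.271875, D=e−e_prev=-13.396875; u=1/2·(-7.959375)+3/2·(-1.271875)+3/2·(-13.396875)≈-25.982813; next y=7/10·12.959375+1/2·(-25.982813)≈-3.919844
n=4: y≈-3.919844, sp=5, e=sp−y≈8.919844; I≈7.647969, D=e−e_prev≈16.879219; u=1/2·8.919844+3/2·7.647969+3/2·16.879219≈41.250703; next y=7/10·(-3.919844)+1/2·41.250703≈17.881461
n=5: y≈17.881461, sp=5, e=sp−y≈-12.881461; I≈-5.233492, D=e−e_prev≈-21.801305; u=1/2·(-12.881461)+3/2·(-5.233492)+3/2·(-21.801305)≈-46.992926; next y=7/10·17.881461+1/2·(-46.992926)≈-10.979440
n=6: y≈-10.979440, sp=5, e=sp−y≈15.979440; I≈10.745948, D=e−e_prev≈28.860901; u=1/2·15.979440+3/2·10.745948+3/2·28.860901≈67.399994; next y=7/10·(-10.979440)+1/2·67.399994≈26.014389
n=7: y≈26.014389, sp=5, e=sp−y≈-21.014389; I≈-10.268441, D=e−e_prev≈-36.993829; u=1/2·(-21.014389)+3/2·(-10.268441)+3/2·(-36.993829)≈-81.400599; next y=7/10·26.014389+1/2·(-81.400599)≈-22.490227
n=8: y≈-22.490227, sp=5, e=sp−y≈27.490227; I≈17.221787, D=e−e_prev≈48.504616; u=1/2·27.490227+3/2·17.221787+3/2·48.504616≈112.334718; next y=7/10·(-22.490227)+1/2·112.334718≈40.424200
n=9: y≈40.424200, sp=5, e=sp−y≈-35.424200; I≈-18.202413, D=e−e_prev≈-62.914427; u=1/2·(-35.424200)+3/2·(-18.202413)+3/2·(-62.914427)≈-139.387360; next y=7/10·40.424200+1/2·(-139.387360)≈-41.396740
n=10: y≈-41.396740, sp=5, e=sp−y≈46.396740; I≈28.194327, D=e−e_prev≈81.820940; u=1/2·46.396740+3/2·28.194327+3/2·81.820940≈188.221271; next y=7/10·(-41.396740)+1/2·188.221271≈65.132917
n=11: y≈65.132917, sp=5, e=sp−y≈-60.132917; I≈-31.938590, D=e−e_prev≈-106.529658; u=1/2·(-60.132917)+3/2·(-31.938590)+3/2·(-106.529658)≈-237.768830; next y=7/10·65.132917+1/2·(-237.768830)≈-73.291373
n=12: y≈-73.291373, sp=5, e=sp−y≈78.291373; I≈46.352783, D=e−e_prev≈138.424290; u=1/2·78.291373+3/2·46.352783+3/2·138.424290≈316.311297; next y=7/10·(-73.291373)+1/2·316.311297≈106.851687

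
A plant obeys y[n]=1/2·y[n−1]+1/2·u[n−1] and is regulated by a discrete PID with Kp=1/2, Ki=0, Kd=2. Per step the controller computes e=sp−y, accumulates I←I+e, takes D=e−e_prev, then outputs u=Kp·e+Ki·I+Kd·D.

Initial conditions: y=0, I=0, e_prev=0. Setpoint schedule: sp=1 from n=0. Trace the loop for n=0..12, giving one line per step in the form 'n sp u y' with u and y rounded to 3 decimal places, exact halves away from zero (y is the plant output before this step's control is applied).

0 1 2.500 0.000
1 1 -2.625 1.250
2 1 4.719 -0.688
3 1 -5.914 2.016
4 1 9.404 -1.949
5 1 -12.717 3.728
6 1 19.192 -4.495
7 1 -26.861 7.349
8 1 39.588 -9.756
9 1 -56.303 14.916
10 1 82.065 -20.693
11 1 -117.602 30.686
12 1 170.517 -43.458

(exact arithmetic carried between steps; '≈' marks a value shown rounded to 6 d.p. or computed from one; I and e_prev carry over from the previous line; the table rounds u and y to 3 d.p., halves away from zero)
n=0: y=0, sp=1, e=sp−y=1; I=1, D=e−e_prev=1; u=1/2·1+0·1+2·1=2.5; next y=1/2·0+1/2·2.5=1.25
n=1: y=1.25, sp=1, e=sp−y=-0.25; I=0.75, D=e−e_prev=-1.25; u=1/2·(-0.25)+0·0.75+2·(-1.25)=-2.625; next y=1/2·1.25+1/2·(-2.625)=-0.6875
n=2: y=-0.6875, sp=1, e=sp−y=1.6875; I=2.4375, D=e−e_prev=1.9375; u=1/2·1.6875+0·2.4375+2·1.9375=4.71875; next y=1/2·(-0.6875)+1/2·4.71875=2.015625
n=3: y=2.015625, sp=1, e=sp−y=-1.015625; I=1.421875, D=e−e_prev=-2.703125; u=1/2·(-1.015625)+0·1.421875+2·(-2.703125)≈-5.914063; next y=1/2·2.015625+1/2·(-5.914063)≈-1.949219
n=4: y≈-1.949219, sp=1, e=sp−y≈2.949219; I≈4.371094, D=e−e_prev≈3.964844; u=1/2·2.949219+0·4.371094+2·3.964844≈9.404297; next y=1/2·(-1.949219)+1/2·9.404297≈3.727539
n=5: y≈3.727539, sp=1, e=sp−y≈-2.727539; I≈1.643555, D=e−e_prev≈-5.676758; u=1/2·(-2.727539)+0·1.643555+2·(-5.676758)≈-12.717285; next y=1/2·3.727539+1/2·(-12.717285)≈-4.494873
n=6: y≈-4.494873, sp=1, e=sp−y≈5.494873; I≈7.138428, D=e−e_prev≈8.222412; u=1/2·5.494873+0·7.138428+2·8.222412≈19.192261; next y=1/2·(-4.494873)+1/2·19.192261≈7.348694
n=7: y≈7.348694, sp=1, e=sp−y≈-6.348694; I≈0.789734, D=e−e_prev≈-11.843567; u=1/2·(-6.348694)+0·0.789734+2·(-11.843567)≈-26.861481; next y=1/2·7.348694+1/2·(-26.861481)≈-9.756393
n=8: y≈-9.756393, sp=1, e=sp−y≈10.756393; I≈11.546127, D=e−e_prev≈17.105087; u=1/2·10.756393+0·11.546127+2·17.105087≈39.588371; next y=1/2·(-9.756393)+1/2·39.588371≈14.915989
n=9: y≈14.915989, sp=1, e=sp−y≈-13.915989; I≈-2.369862, D=e−e_prev≈-24.672382; u=1/2·(-13.915989)+0·(-2.369862)+2·(-24.672382)≈-56.302759; next y=1/2·14.915989+1/2·(-56.302759)≈-20.693385
n=10: y≈-20.693385, sp=1, e=sp−y≈21.693385; I≈19.323524, D=e−e_prev≈35.609374; u=1/2·21.693385+0·19.323524+2·35.609374≈82.065441; next y=1/2·(-20.693385)+1/2·82.065441≈30.686028
n=11: y≈30.686028, sp=1, e=sp−y≈-29.686028; I≈-10.362504, D=e−e_prev≈-51.379413; u=1/2·(-29.686028)+0·(-10.362504)+2·(-51.379413)≈-117.601840; next y=1/2·30.686028+1/2·(-117.601840)≈-43.457906
n=12: y≈-43.457906, sp=1, e=sp−y≈44.457906; I≈34.095402, D=e−e_prev≈74.143934; u=1/2·44.457906+0·34.095402+2·74.143934≈170.516820; next y=1/2·(-43.457906)+1/2·170.516820≈63.529457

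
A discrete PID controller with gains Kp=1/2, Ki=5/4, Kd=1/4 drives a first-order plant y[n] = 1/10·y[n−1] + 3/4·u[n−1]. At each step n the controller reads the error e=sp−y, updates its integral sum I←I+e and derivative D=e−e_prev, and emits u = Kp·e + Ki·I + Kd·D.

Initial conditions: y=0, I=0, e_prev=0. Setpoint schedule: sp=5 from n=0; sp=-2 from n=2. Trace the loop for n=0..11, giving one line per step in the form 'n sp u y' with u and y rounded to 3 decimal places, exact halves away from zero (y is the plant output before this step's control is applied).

(exact arithmetic carried between steps; '≈' marks a value shown rounded to 6 d.p. or computed from one; I and e_prev carry over from the previous line; the table rounds u and y to 3 d.p., halves away from zero)
n=0: y=0, sp=5, e=sp−y=5; I=5, D=e−e_prev=5; u=1/2·5+5/4·5+1/4·5=10; next y=1/10·0+3/4·10=7.5
n=1: y=7.5, sp=5, e=sp−y=-2.5; I=2.5, D=e−e_prev=-7.5; u=1/2·(-2.5)+5/4·2.5+1/4·(-7.5)=0; next y=1/10·7.5+3/4·0=0.75
n=2: y=0.75, sp=-2, e=sp−y=-2.75; I=-0.25, D=e−e_prev=-0.25; u=1/2·(-2.75)+5/4·(-0.25)+1/4·(-0.25)=-1.75; next y=1/10·0.75+3/4·(-1.75)=-1.2375
n=3: y=-1.2375, sp=-2, e=sp−y=-0.7625; I=-1.0125, D=e−e_prev=1.9875; u=1/2·(-0.7625)+5/4·(-1.0125)+1/4·1.9875=-1.15; next y=1/10·(-1.2375)+3/4·(-1.15)=-0.98625
n=4: y=-0.98625, sp=-2, e=sp−y=-1.01375; I=-2.02625, D=e−e_prev=-0.25125; u=1/2·(-1.01375)+5/4·(-2.02625)+1/4·(-0.25125)=-3.1025; next y=1/10·(-0.98625)+3/4·(-3.1025)=-2.4255
n=5: y=-2.4255, sp=-2, e=sp−y=0.4255; I=-1.60075, D=e−e_prev=1.43925; u=1/2·0.4255+5/4·(-1.60075)+1/4·1.43925=-1.428375; next y=1/10·(-2.4255)+3/4·(-1.428375)≈-1.313831
n=6: y≈-1.313831, sp=-2, e=sp−y≈-0.686169; I≈-2.286919, D=e−e_prev≈-1.111669; u=1/2·(-0.686169)+5/4·(-2.286919)+1/4·(-1.111669)≈-3.47965; next y=1/10·(-1.313831)+3/4·(-3.47965)≈-2.741121
n=7: y≈-2.741121, sp=-2, e=sp−y≈0.741121; I≈-1.545798, D=e−e_prev≈1.427289; u=1/2·0.741121+5/4·(-1.545798)+1/4·1.427289≈-1.204865; next y=1/10·(-2.741121)+3/4·(-1.204865)≈-1.177761
n=8: y≈-1.177761, sp=-2, e=sp−y≈-0.822239; I≈-2.368037, D=e−e_prev≈-1.563360; u=1/2·(-0.822239)+5/4·(-2.368037)+1/4·(-1.563360)≈-3.762006; next y=1/10·(-1.177761)+3/4·(-3.762006)≈-2.939281
n=9: y≈-2.939281, sp=-2, e=sp−y≈0.939281; I≈-1.428757, D=e−e_prev≈1.761520; u=1/2·0.939281+5/4·(-1.428757)+1/4·1.761520≈-0.875925; next y=1/10·(-2.939281)+3/4·(-0.875925)≈-0.950872
n=10: y≈-0.950872, sp=-2, e=sp−y≈-1.049128; I≈-2.477884, D=e−e_prev≈-1.988409; u=1/2·(-1.049128)+5/4·(-2.477884)+1/4·(-1.988409)≈-4.119022; next y=1/10·(-0.950872)+3/4·(-4.119022)≈-3.184353
n=11: y≈-3.184353, sp=-2, e=sp−y≈1.184353; I≈-1.293531, D=e−e_prev≈2.233481; u=1/2·1.184353+5/4·(-1.293531)+1/4·2.233481≈-0.466367; next y=1/10·(-3.184353)+3/4·(-0.466367)≈-0.668210

0 5 10.000 0.000
1 5 0.000 7.500
2 -2 -1.750 0.750
3 -2 -1.150 -1.238
4 -2 -3.103 -0.986
5 -2 -1.428 -2.426
6 -2 -3.480 -1.314
7 -2 -1.205 -2.741
8 -2 -3.762 -1.178
9 -2 -0.876 -2.939
10 -2 -4.119 -0.951
11 -2 -0.466 -3.184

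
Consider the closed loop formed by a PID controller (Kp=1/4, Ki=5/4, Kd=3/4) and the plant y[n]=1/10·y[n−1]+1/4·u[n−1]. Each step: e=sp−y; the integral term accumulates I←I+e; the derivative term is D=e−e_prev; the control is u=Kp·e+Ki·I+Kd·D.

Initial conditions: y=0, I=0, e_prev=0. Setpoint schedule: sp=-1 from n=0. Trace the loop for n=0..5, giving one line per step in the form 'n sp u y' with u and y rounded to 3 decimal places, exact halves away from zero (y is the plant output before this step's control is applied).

0 -1 -2.250 0.000
1 -1 -1.484 -0.563
2 -1 -2.757 -0.427
3 -1 -2.686 -0.732
4 -1 -3.221 -0.745
5 -1 -3.246 -0.880

(exact arithmetic carried between steps; '≈' marks a value shown rounded to 6 d.p. or computed from one; I and e_prev carry over from the previous line; the table rounds u and y to 3 d.p., halves away from zero)
n=0: y=0, sp=-1, e=sp−y=-1; I=-1, D=e−e_prev=-1; u=1/4·(-1)+5/4·(-1)+3/4·(-1)=-2.25; next y=1/10·0+1/4·(-2.25)=-0.5625
n=1: y=-0.5625, sp=-1, e=sp−y=-0.4375; I=-1.4375, D=e−e_prev=0.5625; u=1/4·(-0.4375)+5/4·(-1.4375)+3/4·0.5625=-1.484375; next y=1/10·(-0.5625)+1/4·(-1.484375)≈-0.427344
n=2: y≈-0.427344, sp=-1, e=sp−y≈-0.572656; I≈-2.010156, D=e−e_prev≈-0.135156; u=1/4·(-0.572656)+5/4·(-2.010156)+3/4·(-0.135156)≈-2.757227; next y=1/10·(-0.427344)+1/4·(-2.757227)≈-0.732041
n=3: y≈-0.732041, sp=-1, e=sp−y≈-0.267959; I≈-2.278115, D=e−e_prev≈0.304697; u=1/4·(-0.267959)+5/4·(-2.278115)+3/4·0.304697≈-2.686111; next y=1/10·(-0.732041)+1/4·(-2.686111)≈-0.744732
n=4: y≈-0.744732, sp=-1, e=sp−y≈-0.255268; I≈-2.533383, D=e−e_prev≈0.012691; u=1/4·(-0.255268)+5/4·(-2.533383)+3/4·0.012691≈-3.221028; next y=1/10·(-0.744732)+1/4·(-3.221028)≈-0.879730
n=5: y≈-0.879730, sp=-1, e=sp−y≈-0.120270; I≈-2.653653, D=e−e_prev≈0.134998; u=1/4·(-0.120270)+5/4·(-2.653653)+3/4·0.134998≈-3.245885; next y=1/10·(-0.879730)+1/4·(-3.245885)≈-0.899444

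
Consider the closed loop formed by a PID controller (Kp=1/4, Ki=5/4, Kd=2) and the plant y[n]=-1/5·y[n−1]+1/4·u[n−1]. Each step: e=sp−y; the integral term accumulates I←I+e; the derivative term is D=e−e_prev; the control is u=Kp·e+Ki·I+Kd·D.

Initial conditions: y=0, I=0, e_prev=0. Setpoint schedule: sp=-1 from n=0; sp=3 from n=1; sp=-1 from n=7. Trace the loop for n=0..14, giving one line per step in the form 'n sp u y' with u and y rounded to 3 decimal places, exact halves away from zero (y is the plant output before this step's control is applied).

0 -1 -3.500 0.000
1 3 14.313 -0.875
2 3 -6.792 3.753
3 3 23.229 -2.449
4 3 -12.974 6.297
5 3 38.196 -4.503
6 3 -26.358 10.449
7 -1 47.186 -8.679
8 -1 -51.214 13.532
9 -1 76.692 -15.510
10 -1 -95.502 22.275
11 -1 128.093 -28.331
12 -1 -170.025 37.689
13 -1 220.721 -50.044
14 -1 -296.757 65.189

(exact arithmetic carried between steps; '≈' marks a value shown rounded to 6 d.p. or computed from one; I and e_prev carry over from the previous line; the table rounds u and y to 3 d.p., halves away from zero)
n=0: y=0, sp=-1, e=sp−y=-1; I=-1, D=e−e_prev=-1; u=1/4·(-1)+5/4·(-1)+2·(-1)=-3.5; next y=-1/5·0+1/4·(-3.5)=-0.875
n=1: y=-0.875, sp=3, e=sp−y=3.875; I=2.875, D=e−e_prev=4.875; u=1/4·3.875+5/4·2.875+2·4.875=14.3125; next y=-1/5·(-0.875)+1/4·14.3125=3.753125
n=2: y=3.753125, sp=3, e=sp−y=-0.753125; I=2.121875, D=e−e_prev=-4.628125; u=1/4·(-0.753125)+5/4·2.121875+2·(-4.628125)≈-6.792188; next y=-1/5·3.753125+1/4·(-6.792188)≈-2.448672
n=3: y≈-2.448672, sp=3, e=sp−y≈5.448672; I≈7.570547, D=e−e_prev≈6.201797; u=1/4·5.448672+5/4·7.570547+2·6.201797≈23.228945; next y=-1/5·(-2.448672)+1/4·23.228945≈6.296971
n=4: y≈6.296971, sp=3, e=sp−y≈-3.296971; I≈4.273576, D=e−e_prev≈-8.745643; u=1/4·(-3.296971)+5/4·4.273576+2·(-8.745643)≈-12.973558; next y=-1/5·6.296971+1/4·(-12.973558)≈-4.502784
n=5: y≈-4.502784, sp=3, e=sp−y≈7.502784; I≈11.776360, D=e−e_prev≈10.799754; u=1/4·7.502784+5/4·11.776360+2·10.799754≈38.195654; next y=-1/5·(-4.502784)+1/4·38.195654≈10.449470
n=6: y≈10.449470, sp=3, e=sp−y≈-7.449470; I≈4.326890, D=e−e_prev≈-14.952254; u=1/4·(-7.449470)+5/4·4.326890+2·(-14.952254)≈-26.358263; next y=-1/5·10.449470+1/4·(-26.358263)≈-8.679460
n=7: y≈-8.679460, sp=-1, e=sp−y≈7.679460; I≈12.006349, D=e−e_prev≈15.128930; u=1/4·7.679460+5/4·12.006349+2·15.128930≈47.185662; next y=-1/5·(-8.679460)+1/4·47.185662≈13.532307
n=8: y≈13.532307, sp=-1, e=sp−y≈-14.532307; I≈-2.525958, D=e−e_prev≈-22.211767; u=1/4·(-14.532307)+5/4·(-2.525958)+2·(-22.211767)≈-51.214059; next y=-1/5·13.532307+1/4·(-51.214059)≈-15.509976
n=9: y≈-15.509976, sp=-1, e=sp−y≈14.509976; I≈11.984018, D=e−e_prev≈29.042284; u=1/4·14.509976+5/4·11.984018+2·29.042284≈76.692084; next y=-1/5·(-15.509976)+1/4·76.692084≈22.275016
n=10: y≈22.275016, sp=-1, e=sp−y≈-23.275016; I≈-11.290998, D=e−e_prev≈-37.784992; u=1/4·(-23.275016)+5/4·(-11.290998)+2·(-37.784992)≈-95.502487; next y=-1/5·22.275016+1/4·(-95.502487)≈-28.330625
n=11: y≈-28.330625, sp=-1, e=sp−y≈27.330625; I≈16.039627, D=e−e_prev≈50.605641; u=1/4·27.330625+5/4·16.039627+2·50.605641≈128.093472; next y=-1/5·(-28.330625)+1/4·128.093472≈37.689493
n=12: y≈37.689493, sp=-1, e=sp−y≈-38.689493; I≈-22.649866, D=e−e_prev≈-66.020118; u=1/4·(-38.689493)+5/4·(-22.649866)+2·(-66.020118)≈-170.024942; next y=-1/5·37.689493+1/4·(-170.024942)≈-50.044134
n=13: y≈-50.044134, sp=-1, e=sp−y≈49.044134; I≈26.394268, D=e−e_prev≈87.733627; u=1/4·49.044134+5/4·26.394268+2·87.733627≈220.721122; next y=-1/5·(-50.044134)+1/4·220.721122≈65.189107
n=14: y≈65.189107, sp=-1, e=sp−y≈-66.189107; I≈-39.794840, D=e−e_prev≈-115.233241; u=1/4·(-66.189107)+5/4·(-39.794840)+2·(-115.233241)≈-296.757309; next y=-1/5·65.189107+1/4·(-296.757309)≈-87.227149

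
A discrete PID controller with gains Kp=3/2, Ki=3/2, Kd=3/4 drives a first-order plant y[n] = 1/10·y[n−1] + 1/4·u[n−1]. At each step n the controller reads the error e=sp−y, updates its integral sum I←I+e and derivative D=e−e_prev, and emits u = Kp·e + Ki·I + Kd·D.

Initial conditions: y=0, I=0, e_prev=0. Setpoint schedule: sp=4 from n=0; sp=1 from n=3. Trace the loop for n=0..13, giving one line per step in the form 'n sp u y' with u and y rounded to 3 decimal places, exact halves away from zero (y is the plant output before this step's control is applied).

(exact arithmetic carried between steps; '≈' marks a value shown rounded to 6 d.p. or computed from one; I and e_prev carry over from the previous line; the table rounds u and y to 3 d.p., halves away from zero)
n=0: y=0, sp=4, e=sp−y=4; I=4, D=e−e_prev=4; u=3/2·4+3/2·4+3/4·4=15; next y=1/10·0+1/4·15=3.75
n=1: y=3.75, sp=4, e=sp−y=0.25; I=4.25, D=e−e_prev=-3.75; u=3/2·0.25+3/2·4.25+3/4·(-3.75)=3.9375; next y=1/10·3.75+1/4·3.9375=1.359375
n=2: y=1.359375, sp=4, e=sp−y=2.640625; I=6.890625, D=e−e_prev=2.390625; u=3/2·2.640625+3/2·6.890625+3/4·2.390625≈16.089844; next y=1/10·1.359375+1/4·16.089844≈4.158398
n=3: y≈4.158398, sp=1, e=sp−y≈-3.158398; I≈3.732227, D=e−e_prev≈-5.799023; u=3/2·(-3.158398)+3/2·3.732227+3/4·(-5.799023)≈-3.488525; next y=1/10·4.158398+1/4·(-3.488525)≈-0.456292
n=4: y≈-0.456292, sp=1, e=sp−y≈1.456292; I≈5.188518, D=e−e_prev≈4.614690; u=3/2·1.456292+3/2·5.188518+3/4·4.614690≈13.428232; next y=1/10·(-0.456292)+1/4·13.428232≈3.311429
n=5: y≈3.311429, sp=1, e=sp−y≈-2.311429; I≈2.877089, D=e−e_prev≈-3.767720; u=3/2·(-2.311429)+3/2·2.877089+3/4·(-3.767720)≈-1.977300; next y=1/10·3.311429+1/4·(-1.977300)≈-0.163182
n=6: y≈-0.163182, sp=1, e=sp−y≈1.163182; I≈4.040271, D=e−e_prev≈3.474611; u=3/2·1.163182+3/2·4.040271+3/4·3.474611≈10.411138; next y=1/10·(-0.163182)+1/4·10.411138≈2.586466
n=7: y≈2.586466, sp=1, e=sp−y≈-1.586466; I≈2.453805, D=e−e_prev≈-2.749648; u=3/2·(-1.586466)+3/2·2.453805+3/4·(-2.749648)≈-0.761228; next y=1/10·2.586466+1/4·(-0.761228)≈0.068340
n=8: y≈0.068340, sp=1, e=sp−y≈0.931660; I≈3.385465, D=e−e_prev≈2.518127; u=3/2·0.931660+3/2·3.385465+3/4·2.518127≈8.364284; next y=1/10·0.068340+1/4·8.364284≈2.097905
n=9: y≈2.097905, sp=1, e=sp−y≈-1.097905; I≈2.287560, D=e−e_prev≈-2.029565; u=3/2·(-1.097905)+3/2·2.287560+3/4·(-2.029565)≈0.262309; next y=1/10·2.097905+1/4·0.262309≈0.275368
n=10: y≈0.275368, sp=1, e=sp−y≈0.724632; I≈3.012193, D=e−e_prev≈1.822537; u=3/2·0.724632+3/2·3.012193+3/4·1.822537≈6.972140; next y=1/10·0.275368+1/4·6.972140≈1.770572
n=11: y≈1.770572, sp=1, e=sp−y≈-0.770572; I≈2.241621, D=e−e_prev≈-1.495204; u=3/2·(-0.770572)+3/2·2.241621+3/4·(-1.495204)≈1.085171; next y=1/10·1.770572+1/4·1.085171≈0.448350
n=12: y≈0.448350, sp=1, e=sp−y≈0.551650; I≈2.793271, D=e−e_prev≈1.322222; u=3/2·0.551650+3/2·2.793271+3/4·1.322222≈6.009048; next y=1/10·0.448350+1/4·6.009048≈1.547097
n=13: y≈1.547097, sp=1, e=sp−y≈-0.547097; I≈2.246174, D=e−e_prev≈-1.098747; u=3/2·(-0.547097)+3/2·2.246174+3/4·(-1.098747)≈1.724555; next y=1/10·1.547097+1/4·1.724555≈0.585848

0 4 15.000 0.000
1 4 3.938 3.750
2 4 16.090 1.359
3 1 -3.489 4.158
4 1 13.428 -0.456
5 1 -1.977 3.311
6 1 10.411 -0.163
7 1 -0.761 2.586
8 1 8.364 0.068
9 1 0.262 2.098
10 1 6.972 0.275
11 1 1.085 1.771
12 1 6.009 0.448
13 1 1.725 1.547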